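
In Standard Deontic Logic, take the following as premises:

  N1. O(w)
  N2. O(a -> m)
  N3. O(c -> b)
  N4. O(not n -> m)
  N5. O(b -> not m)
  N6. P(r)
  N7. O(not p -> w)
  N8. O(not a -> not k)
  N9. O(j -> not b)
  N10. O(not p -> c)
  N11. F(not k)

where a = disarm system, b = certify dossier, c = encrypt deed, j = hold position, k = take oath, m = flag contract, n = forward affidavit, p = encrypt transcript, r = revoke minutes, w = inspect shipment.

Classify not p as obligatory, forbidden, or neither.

Forbidden

Premise 11 is F(not k), i.e. O(k).
The contrapositive of premise 8 (O(not a -> not k)) is O(k -> a), and O(k) is already established, so O(a).
Premise 2 is O(a -> m); since O(a), deontic closure gives O(m).
Premise 5, O(b -> not m), contraposes to O(m -> not b); with O(m) we get O(not b).
The contrapositive of premise 3 (O(c -> b)) is O(not b -> not c), and O(not b) is already established, so O(not c).
The contrapositive of premise 10 (O(not p -> c)) is O(not c -> p), and O(not c) is already established, so O(p).
Premises 1, 4, 6, 7, 9 do not contribute to this derivation.
Thus O(p), which is F(not p): not p is forbidden.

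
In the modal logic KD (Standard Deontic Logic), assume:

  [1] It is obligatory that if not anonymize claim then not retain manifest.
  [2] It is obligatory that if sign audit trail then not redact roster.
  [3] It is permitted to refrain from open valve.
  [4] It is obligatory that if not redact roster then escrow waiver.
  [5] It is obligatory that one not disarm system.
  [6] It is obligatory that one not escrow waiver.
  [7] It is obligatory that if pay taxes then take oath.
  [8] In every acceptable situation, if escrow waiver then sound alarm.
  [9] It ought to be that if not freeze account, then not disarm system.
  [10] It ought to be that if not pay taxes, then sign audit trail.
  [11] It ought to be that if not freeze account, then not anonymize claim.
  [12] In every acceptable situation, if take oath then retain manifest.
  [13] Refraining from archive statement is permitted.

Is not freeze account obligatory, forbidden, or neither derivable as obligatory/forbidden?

From premise 6 we have O(¬escrow_waiver).
Premise 4 is O(¬redact_roster → escrow_waiver); contrapositively O(¬escrow_waiver → redact_roster). Since O(¬escrow_waiver) holds, K gives O(redact_roster).
The contrapositive of premise 2 (O(sign_audit_trail → ¬redact_roster)) is O(redact_roster → ¬sign_audit_trail), and O(redact_roster) is already established, so O(¬sign_audit_trail).
Premise 10 is O(¬pay_taxes → sign_audit_trail); contrapositively O(¬sign_audit_trail → pay_taxes). Since O(¬sign_audit_trail) holds, K gives O(pay_taxes).
Applying K to premise 7 (O(pay_taxes → take_oath)) and O(pay_taxes) yields O(take_oath).
From O(take_oath) and premise 12, O(take_oath → retain_manifest), we obtain O(retain_manifest).
Premise 1 is O(¬anonymize_claim → ¬retain_manifest); contrapositively O(retain_manifest → anonymize_claim). Since O(retain_manifest) holds, K gives O(anonymize_claim).
Premise 11, O(¬freeze_account → ¬anonymize_claim), contraposes to O(anonymize_claim → freeze_account); with O(anonymize_claim) we get O(freeze_account).
Premises 3, 5, 8, 9, 13 do not contribute to this derivation.
Thus O(freeze_account), which is F(¬freeze_account): ¬freeze_account is forbidden.

Forbidden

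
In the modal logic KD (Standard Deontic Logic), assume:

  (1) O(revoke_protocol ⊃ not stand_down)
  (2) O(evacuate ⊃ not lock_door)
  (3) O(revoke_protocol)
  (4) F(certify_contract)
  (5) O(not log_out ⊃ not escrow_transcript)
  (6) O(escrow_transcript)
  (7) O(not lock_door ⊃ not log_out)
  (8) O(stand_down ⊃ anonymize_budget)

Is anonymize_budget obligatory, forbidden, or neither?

Neither

Premise 8 is O(stand_down ⊃ anonymize_budget), but O(stand_down) is not derivable from the premises, so it does not yield O(anonymize_budget).
No premise or chain of K-axiom applications forces O(anonymize_budget), and none forces O(not anonymize_budget). So anonymize_budget is neither obligatory nor forbidden under these norms.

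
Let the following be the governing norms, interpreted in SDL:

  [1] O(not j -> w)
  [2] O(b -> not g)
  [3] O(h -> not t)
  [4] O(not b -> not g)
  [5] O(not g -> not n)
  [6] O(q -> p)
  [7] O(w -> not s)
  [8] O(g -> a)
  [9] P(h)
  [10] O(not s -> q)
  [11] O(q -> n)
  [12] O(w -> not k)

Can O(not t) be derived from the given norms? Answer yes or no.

No

Premise 3 is O(h -> not t), but O(h) is not derivable from the premises (the permission P(h) asserts only not O(not h), not O(h)), so it does not yield O(not t).
No other premise forces O(not t). An ideal world satisfying every premise can still have not t false, so O(not t) is not derivable.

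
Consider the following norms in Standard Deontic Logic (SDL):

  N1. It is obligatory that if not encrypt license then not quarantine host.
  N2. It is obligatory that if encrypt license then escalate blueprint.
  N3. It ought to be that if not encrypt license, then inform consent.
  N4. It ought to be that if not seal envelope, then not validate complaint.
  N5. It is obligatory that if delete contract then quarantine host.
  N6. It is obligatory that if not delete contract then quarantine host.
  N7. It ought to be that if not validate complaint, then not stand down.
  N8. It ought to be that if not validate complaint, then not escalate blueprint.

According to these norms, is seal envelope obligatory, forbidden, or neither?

Obligatory

By case analysis on delete_contract: premise 5 gives O(delete_contract → quarantine_host) and premise 6 gives O(¬delete_contract → quarantine_host), so O(quarantine_host) either way.
Premise 1 is O(¬encrypt_license → ¬quarantine_host); contrapositively O(quarantine_host → encrypt_license). Since O(quarantine_host) holds, K gives O(encrypt_license).
Premise 2 is O(encrypt_license → escalate_blueprint); since O(encrypt_license), deontic closure gives O(escalate_blueprint).
Premise 8, O(¬validate_complaint → ¬escalate_blueprint), contraposes to O(escalate_blueprint → validate_complaint); with O(escalate_blueprint) we get O(validate_complaint).
Premise 4, O(¬seal_envelope → ¬validate_complaint), contraposes to O(validate_complaint → seal_envelope); with O(validate_complaint) we get O(seal_envelope).
Premises 3, 7 do not contribute to this derivation.
Hence seal_envelope is obligatory.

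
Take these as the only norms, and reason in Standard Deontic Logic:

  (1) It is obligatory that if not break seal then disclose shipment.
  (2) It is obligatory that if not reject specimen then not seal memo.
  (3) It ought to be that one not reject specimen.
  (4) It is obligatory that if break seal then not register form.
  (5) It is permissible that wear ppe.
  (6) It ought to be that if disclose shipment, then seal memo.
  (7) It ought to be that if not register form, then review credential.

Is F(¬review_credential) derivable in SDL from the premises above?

Premise 3 states O(¬reject_specimen) outright.
With premise 2, O(¬reject_specimen → ¬seal_memo), the K-axiom yields O(¬seal_memo).
Premise 6, O(disclose_shipment → seal_memo), contraposes to O(¬seal_memo → ¬disclose_shipment); with O(¬seal_memo) we get O(¬disclose_shipment).
Premise 1 is O(¬break_seal → disclose_shipment); contrapositively O(¬disclose_shipment → break_seal). Since O(¬disclose_shipment) holds, K gives O(break_seal).
Premise 4 is O(break_seal → ¬register_form); since O(break_seal), deontic closure gives O(¬register_form).
Premise 7 is O(¬register_form → review_credential); since O(¬register_form), deontic closure gives O(review_credential).
Premise 5 does not contribute to this derivation.
So O(review_credential) holds, i.e. F(¬review_credential). The claim follows.

Yes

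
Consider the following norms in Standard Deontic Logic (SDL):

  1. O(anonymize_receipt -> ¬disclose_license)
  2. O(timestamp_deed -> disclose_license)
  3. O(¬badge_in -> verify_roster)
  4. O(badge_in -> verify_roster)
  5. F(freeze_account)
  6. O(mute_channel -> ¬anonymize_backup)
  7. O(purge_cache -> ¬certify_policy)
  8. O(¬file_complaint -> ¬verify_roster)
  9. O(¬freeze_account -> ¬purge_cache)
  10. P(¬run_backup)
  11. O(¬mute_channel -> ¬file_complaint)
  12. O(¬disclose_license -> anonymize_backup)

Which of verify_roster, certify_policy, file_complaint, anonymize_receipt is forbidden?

Premises 3 and 4 are O(¬badge_in -> verify_roster) and O(badge_in -> verify_roster); every ideal world satisfies ¬badge_in or badge_in, so in either case verify_roster holds — hence O(verify_roster).
The contrapositive of premise 8 (O(¬file_complaint -> ¬verify_roster)) is O(verify_roster -> file_complaint), and O(verify_roster) is already established, so O(file_complaint).
Premise 11 is O(¬mute_channel -> ¬file_complaint); contrapositively O(file_complaint -> mute_channel). Since O(file_complaint) holds, K gives O(mute_channel).
Applying K to premise 6 (O(mute_channel -> ¬anonymize_backup)) and O(mute_channel) yields O(¬anonymize_backup).
Premise 12, O(¬disclose_license -> anonymize_backup), contraposes to O(¬anonymize_backup -> disclose_license); with O(¬anonymize_backup) we get O(disclose_license).
The contrapositive of premise 1 (O(anonymize_receipt -> ¬disclose_license)) is O(disclose_license -> ¬anonymize_receipt), and O(disclose_license) is already established, so O(¬anonymize_receipt).
So O(¬anonymize_receipt) holds, i.e. anonymize_receipt is forbidden. None of the other listed options is forbidden under the premises.

anonymize_receipt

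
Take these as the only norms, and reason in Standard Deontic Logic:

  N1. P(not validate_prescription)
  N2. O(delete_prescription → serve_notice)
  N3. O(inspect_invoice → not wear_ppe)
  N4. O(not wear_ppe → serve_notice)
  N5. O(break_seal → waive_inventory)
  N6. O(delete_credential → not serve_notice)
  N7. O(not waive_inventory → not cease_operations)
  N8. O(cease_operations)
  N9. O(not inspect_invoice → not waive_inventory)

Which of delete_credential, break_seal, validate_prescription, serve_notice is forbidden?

delete_credential

From premise 8 we have O(cease_operations).
Premise 7, O(not waive_inventory → not cease_operations), contraposes to O(cease_operations → waive_inventory); with O(cease_operations) we get O(waive_inventory).
The contrapositive of premise 9 (O(not inspect_invoice → not waive_inventory)) is O(waive_inventory → inspect_invoice), and O(waive_inventory) is already established, so O(inspect_invoice).
With premise 3, O(inspect_invoice → not wear_ppe), the K-axiom yields O(not wear_ppe).
With premise 4, O(not wear_ppe → serve_notice), the K-axiom yields O(serve_notice).
Premise 6 is O(delete_credential → not serve_notice); contrapositively O(serve_notice → not delete_credential). Since O(serve_notice) holds, K gives O(not delete_credential).
So O(not delete_credential) holds, i.e. delete_credential is forbidden. None of the other listed options is forbidden under the premises.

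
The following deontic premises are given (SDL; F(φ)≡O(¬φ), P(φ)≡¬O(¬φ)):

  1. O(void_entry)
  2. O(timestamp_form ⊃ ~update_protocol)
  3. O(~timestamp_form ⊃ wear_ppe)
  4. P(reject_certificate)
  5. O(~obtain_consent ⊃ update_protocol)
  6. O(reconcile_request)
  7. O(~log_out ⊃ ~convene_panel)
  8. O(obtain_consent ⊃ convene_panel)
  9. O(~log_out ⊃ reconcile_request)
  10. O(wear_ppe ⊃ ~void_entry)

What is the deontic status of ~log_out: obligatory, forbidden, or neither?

Forbidden

From premise 1 we have O(void_entry).
The contrapositive of premise 10 (O(wear_ppe ⊃ ~void_entry)) is O(void_entry ⊃ ~wear_ppe), and O(void_entry) is already established, so O(~wear_ppe).
The contrapositive of premise 3 (O(~timestamp_form ⊃ wear_ppe)) is O(~wear_ppe ⊃ timestamp_form), and O(~wear_ppe) is already established, so O(timestamp_form).
From O(timestamp_form) and premise 2, O(timestamp_form ⊃ ~update_protocol), we obtain O(~update_protocol).
The contrapositive of premise 5 (O(~obtain_consent ⊃ update_protocol)) is O(~update_protocol ⊃ obtain_consent), and O(~update_protocol) is already established, so O(obtain_consent).
Applying K to premise 8 (O(obtain_consent ⊃ convene_panel)) and O(obtain_consent) yields O(convene_panel).
Premise 7 is O(~log_out ⊃ ~convene_panel); contrapositively O(convene_panel ⊃ log_out). Since O(convene_panel) holds, K gives O(log_out).
Premises 4, 6, 9 do not contribute to this derivation.
Thus O(log_out), which is F(~log_out): ~log_out is forbidden.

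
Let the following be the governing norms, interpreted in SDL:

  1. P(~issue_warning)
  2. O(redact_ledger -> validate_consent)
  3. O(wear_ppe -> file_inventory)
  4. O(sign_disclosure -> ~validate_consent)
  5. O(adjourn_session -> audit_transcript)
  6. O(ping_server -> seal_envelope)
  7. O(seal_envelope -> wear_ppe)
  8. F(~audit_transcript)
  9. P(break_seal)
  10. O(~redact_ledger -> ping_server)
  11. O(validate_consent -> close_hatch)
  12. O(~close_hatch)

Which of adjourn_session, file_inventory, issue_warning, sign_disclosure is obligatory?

file_inventory

Premise 12 gives O(~close_hatch).
Premise 11 is O(validate_consent -> close_hatch); contrapositively O(~close_hatch -> ~validate_consent). Since O(~close_hatch) holds, K gives O(~validate_consent).
Premise 2 is O(redact_ledger -> validate_consent); contrapositively O(~validate_consent -> ~redact_ledger). Since O(~validate_consent) holds, K gives O(~redact_ledger).
Applying K to premise 10 (O(~redact_ledger -> ping_server)) and O(~redact_ledger) yields O(ping_server).
From O(ping_server) and premise 6, O(ping_server -> seal_envelope), we obtain O(seal_envelope).
From O(seal_envelope) and premise 7, O(seal_envelope -> wear_ppe), we obtain O(wear_ppe).
Premise 3 is O(wear_ppe -> file_inventory); since O(wear_ppe), deontic closure gives O(file_inventory).
So O(file_inventory) holds — file_inventory is obligatory. None of the other listed options is made obligatory by any chain of premises.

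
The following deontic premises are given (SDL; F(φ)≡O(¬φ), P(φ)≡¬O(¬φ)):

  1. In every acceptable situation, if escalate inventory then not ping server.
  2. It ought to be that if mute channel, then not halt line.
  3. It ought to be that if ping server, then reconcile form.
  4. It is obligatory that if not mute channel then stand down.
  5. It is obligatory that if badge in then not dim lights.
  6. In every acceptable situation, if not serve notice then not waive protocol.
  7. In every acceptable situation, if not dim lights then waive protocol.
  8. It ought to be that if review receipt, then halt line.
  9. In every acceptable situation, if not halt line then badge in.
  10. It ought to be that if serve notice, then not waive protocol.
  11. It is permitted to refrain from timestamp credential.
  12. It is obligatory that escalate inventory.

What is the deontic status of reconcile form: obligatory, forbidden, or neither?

Premise 3 is O(ping_server → reconcile_form), but O(ping_server) is not derivable from the premises, so it does not yield O(reconcile_form).
No premise or chain of K-axiom applications forces O(reconcile_form), and none forces O(¬reconcile_form). So reconcile_form is neither obligatory nor forbidden under these norms.

Neither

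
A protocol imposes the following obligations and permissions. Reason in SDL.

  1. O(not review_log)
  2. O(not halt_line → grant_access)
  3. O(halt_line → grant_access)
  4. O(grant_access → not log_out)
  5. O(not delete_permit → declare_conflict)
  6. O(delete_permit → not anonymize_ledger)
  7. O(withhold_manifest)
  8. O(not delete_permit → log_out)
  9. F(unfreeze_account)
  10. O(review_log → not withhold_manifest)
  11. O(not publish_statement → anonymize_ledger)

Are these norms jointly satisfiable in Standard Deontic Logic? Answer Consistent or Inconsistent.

Consistent

Premise 10 is O(review_log → not withhold_manifest), but O(review_log) is not derivable from the premises, so it does not yield O(not withhold_manifest).
So O(not withhold_manifest) is not derivable, and the apparent clash with O(withhold_manifest) does not arise.
A world satisfying every obligation exists (e.g. anonymize_ledger=false, declare_conflict=false, delete_permit=true, grant_access=true, halt_line=false, log_out=false, publish_statement=true, review_log=false, unfreeze_account=false, withhold_manifest=true); no atom is both obligatory and forbidden, so the set is consistent.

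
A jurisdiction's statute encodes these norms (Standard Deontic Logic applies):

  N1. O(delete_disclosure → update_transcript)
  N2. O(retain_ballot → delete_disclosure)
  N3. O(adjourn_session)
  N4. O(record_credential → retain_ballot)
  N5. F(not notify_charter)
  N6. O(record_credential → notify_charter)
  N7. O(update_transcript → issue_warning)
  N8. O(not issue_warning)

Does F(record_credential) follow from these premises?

Premise 8 gives O(not issue_warning).
The contrapositive of premise 7 (O(update_transcript → issue_warning)) is O(not issue_warning → not update_transcript), and O(not issue_warning) is already established, so O(not update_transcript).
The contrapositive of premise 1 (O(delete_disclosure → update_transcript)) is O(not update_transcript → not delete_disclosure), and O(not update_transcript) is already established, so O(not delete_disclosure).
The contrapositive of premise 2 (O(retain_ballot → delete_disclosure)) is O(not delete_disclosure → not retain_ballot), and O(not delete_disclosure) is already established, so O(not retain_ballot).
The contrapositive of premise 4 (O(record_credential → retain_ballot)) is O(not retain_ballot → not record_credential), and O(not retain_ballot) is already established, so O(not record_credential).
Premises 3, 5, 6 do not contribute to this derivation.
So O(not record_credential) holds, i.e. F(record_credential). The claim follows.

Yes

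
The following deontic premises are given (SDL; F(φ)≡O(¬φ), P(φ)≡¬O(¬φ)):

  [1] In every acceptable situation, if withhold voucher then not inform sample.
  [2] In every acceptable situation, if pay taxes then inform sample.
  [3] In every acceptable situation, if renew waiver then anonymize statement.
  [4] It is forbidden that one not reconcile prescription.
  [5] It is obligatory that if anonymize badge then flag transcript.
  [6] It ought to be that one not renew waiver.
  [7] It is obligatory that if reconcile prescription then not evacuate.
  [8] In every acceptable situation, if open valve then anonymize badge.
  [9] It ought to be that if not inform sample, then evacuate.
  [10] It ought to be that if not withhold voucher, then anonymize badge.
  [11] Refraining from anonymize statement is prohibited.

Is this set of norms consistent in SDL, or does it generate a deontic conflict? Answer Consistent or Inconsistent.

Consistent

Premise 3 is O(renew_waiver → anonymize_statement); even if O(anonymize_statement) held, inferring O(renew_waiver) would be affirming the consequent — invalid.
So O(renew_waiver) is not derivable, and the apparent clash with O(¬renew_waiver) does not arise.
A world satisfying every obligation exists (e.g. anonymize_badge=true, anonymize_statement=true, evacuate=false, flag_transcript=true, inform_sample=true, open_valve=false, pay_taxes=false, reconcile_prescription=true, renew_waiver=false, withhold_voucher=false); no atom is both obligatory and forbidden, so the set is consistent.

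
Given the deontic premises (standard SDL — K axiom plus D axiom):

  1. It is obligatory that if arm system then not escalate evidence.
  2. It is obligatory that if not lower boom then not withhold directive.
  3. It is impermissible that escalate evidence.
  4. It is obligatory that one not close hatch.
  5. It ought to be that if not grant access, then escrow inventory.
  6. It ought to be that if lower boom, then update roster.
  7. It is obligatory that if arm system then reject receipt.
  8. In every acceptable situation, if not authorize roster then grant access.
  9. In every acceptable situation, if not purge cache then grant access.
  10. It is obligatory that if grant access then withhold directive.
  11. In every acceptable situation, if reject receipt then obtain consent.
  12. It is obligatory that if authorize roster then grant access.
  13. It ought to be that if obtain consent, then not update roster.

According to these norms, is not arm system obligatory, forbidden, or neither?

Premises 8 and 12 are O(¬authorize_roster → grant_access) and O(authorize_roster → grant_access); every ideal world satisfies ¬authorize_roster or authorize_roster, so in either case grant_access holds — hence O(grant_access).
Premise 10 is O(grant_access → withhold_directive); since O(grant_access), deontic closure gives O(withhold_directive).
The contrapositive of premise 2 (O(¬lower_boom → ¬withhold_directive)) is O(withhold_directive → lower_boom), and O(withhold_directive) is already established, so O(lower_boom).
Applying K to premise 6 (O(lower_boom → update_roster)) and O(lower_boom) yields O(update_roster).
Premise 13, O(obtain_consent → ¬update_roster), contraposes to O(update_roster → ¬obtain_consent); with O(update_roster) we get O(¬obtain_consent).
Premise 11, O(reject_receipt → obtain_consent), contraposes to O(¬obtain_consent → ¬reject_receipt); with O(¬obtain_consent) we get O(¬reject_receipt).
The contrapositive of premise 7 (O(arm_system → reject_receipt)) is O(¬reject_receipt → ¬arm_system), and O(¬reject_receipt) is already established, so O(¬arm_system).
Premises 1, 3, 4, 5, 9 do not contribute to this derivation.
Hence ¬arm_system is obligatory.

Obligatory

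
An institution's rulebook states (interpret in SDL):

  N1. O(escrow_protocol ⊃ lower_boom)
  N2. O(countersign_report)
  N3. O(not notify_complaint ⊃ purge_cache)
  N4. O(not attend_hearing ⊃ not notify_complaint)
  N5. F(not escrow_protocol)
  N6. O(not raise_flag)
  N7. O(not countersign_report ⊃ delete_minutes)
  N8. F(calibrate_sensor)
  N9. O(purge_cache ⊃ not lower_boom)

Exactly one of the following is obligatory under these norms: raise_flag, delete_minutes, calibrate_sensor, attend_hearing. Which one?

F(not escrow_protocol) at premise 5 means O(escrow_protocol).
With premise 1, O(escrow_protocol ⊃ lower_boom), the K-axiom yields O(lower_boom).
Premise 9, O(purge_cache ⊃ not lower_boom), contraposes to O(lower_boom ⊃ not purge_cache); with O(lower_boom) we get O(not purge_cache).
Premise 3, O(not notify_complaint ⊃ purge_cache), contraposes to O(not purge_cache ⊃ notify_complaint); with O(not purge_cache) we get O(notify_complaint).
Premise 4 is O(not attend_hearing ⊃ not notify_complaint); contrapositively O(notify_complaint ⊃ attend_hearing). Since O(notify_complaint) holds, K gives O(attend_hearing).
So O(attend_hearing) holds — attend_hearing is obligatory. None of the other listed options is made obligatory by any chain of premises.

attend_hearing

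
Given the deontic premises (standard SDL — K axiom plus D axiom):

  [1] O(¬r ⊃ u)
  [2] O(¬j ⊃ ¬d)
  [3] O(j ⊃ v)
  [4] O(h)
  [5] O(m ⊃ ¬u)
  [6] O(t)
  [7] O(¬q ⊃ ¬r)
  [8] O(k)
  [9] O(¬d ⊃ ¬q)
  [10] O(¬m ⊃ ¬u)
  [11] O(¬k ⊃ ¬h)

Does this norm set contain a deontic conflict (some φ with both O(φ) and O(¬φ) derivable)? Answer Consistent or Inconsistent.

Consistent

Premise 11 is O(¬k ⊃ ¬h), but O(¬k) is not derivable from the premises, so it does not yield O(¬h).
So O(¬h) is not derivable, and the apparent clash with O(h) does not arise.
A world satisfying every obligation exists (e.g. d=true, h=true, j=true, k=true, m=false, q=true, r=true, t=true, u=false, v=true); no atom is both obligatory and forbidden, so the set is consistent.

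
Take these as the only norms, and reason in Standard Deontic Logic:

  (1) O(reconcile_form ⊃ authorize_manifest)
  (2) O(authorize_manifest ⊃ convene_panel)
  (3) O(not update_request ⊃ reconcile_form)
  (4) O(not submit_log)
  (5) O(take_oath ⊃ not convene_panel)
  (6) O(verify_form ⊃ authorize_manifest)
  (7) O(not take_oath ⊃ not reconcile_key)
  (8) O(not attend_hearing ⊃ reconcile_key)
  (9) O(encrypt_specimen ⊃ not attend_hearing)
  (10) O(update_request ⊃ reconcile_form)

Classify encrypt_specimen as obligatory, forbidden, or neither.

Forbidden

Premises 10 and 3 are O(update_request ⊃ reconcile_form) and O(not update_request ⊃ reconcile_form); every ideal world satisfies update_request or not update_request, so in either case reconcile_form holds — hence O(reconcile_form).
Premise 1 is O(reconcile_form ⊃ authorize_manifest); since O(reconcile_form), deontic closure gives O(authorize_manifest).
From O(authorize_manifest) and premise 2, O(authorize_manifest ⊃ convene_panel), we obtain O(convene_panel).
Premise 5, O(take_oath ⊃ not convene_panel), contraposes to O(convene_panel ⊃ not take_oath); with O(convene_panel) we get O(not take_oath).
Premise 7 is O(not take_oath ⊃ not reconcile_key); since O(not take_oath), deontic closure gives O(not reconcile_key).
The contrapositive of premise 8 (O(not attend_hearing ⊃ reconcile_key)) is O(not reconcile_key ⊃ attend_hearing), and O(not reconcile_key) is already established, so O(attend_hearing).
Premise 9, O(encrypt_specimen ⊃ not attend_hearing), contraposes to O(attend_hearing ⊃ not encrypt_specimen); with O(attend_hearing) we get O(not encrypt_specimen).
Premises 4, 6 do not contribute to this derivation.
Thus O(not encrypt_specimen), which is F(encrypt_specimen): encrypt_specimen is forbidden.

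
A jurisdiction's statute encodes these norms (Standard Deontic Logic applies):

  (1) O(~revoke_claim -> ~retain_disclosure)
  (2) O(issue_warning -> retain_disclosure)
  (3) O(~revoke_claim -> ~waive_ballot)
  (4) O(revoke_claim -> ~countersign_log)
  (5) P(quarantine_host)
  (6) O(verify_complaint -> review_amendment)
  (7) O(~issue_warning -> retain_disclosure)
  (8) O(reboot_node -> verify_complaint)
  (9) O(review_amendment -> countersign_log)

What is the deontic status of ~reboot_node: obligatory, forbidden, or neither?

Premises 2 and 7 are O(issue_warning -> retain_disclosure) and O(~issue_warning -> retain_disclosure); every ideal world satisfies issue_warning or ~issue_warning, so in either case retain_disclosure holds — hence O(retain_disclosure).
The contrapositive of premise 1 (O(~revoke_claim -> ~retain_disclosure)) is O(retain_disclosure -> revoke_claim), and O(retain_disclosure) is already established, so O(revoke_claim).
Applying K to premise 4 (O(revoke_claim -> ~countersign_log)) and O(revoke_claim) yields O(~countersign_log).
Premise 9 is O(review_amendment -> countersign_log); contrapositively O(~countersign_log -> ~review_amendment). Since O(~countersign_log) holds, K gives O(~review_amendment).
Premise 6, O(verify_complaint -> review_amendment), contraposes to O(~review_amendment -> ~verify_complaint); with O(~review_amendment) we get O(~verify_complaint).
The contrapositive of premise 8 (O(reboot_node -> verify_complaint)) is O(~verify_complaint -> ~reboot_node), and O(~verify_complaint) is already established, so O(~reboot_node).
Premises 3, 5 do not contribute to this derivation.
Hence ~reboot_node is obligatory.

Obligatory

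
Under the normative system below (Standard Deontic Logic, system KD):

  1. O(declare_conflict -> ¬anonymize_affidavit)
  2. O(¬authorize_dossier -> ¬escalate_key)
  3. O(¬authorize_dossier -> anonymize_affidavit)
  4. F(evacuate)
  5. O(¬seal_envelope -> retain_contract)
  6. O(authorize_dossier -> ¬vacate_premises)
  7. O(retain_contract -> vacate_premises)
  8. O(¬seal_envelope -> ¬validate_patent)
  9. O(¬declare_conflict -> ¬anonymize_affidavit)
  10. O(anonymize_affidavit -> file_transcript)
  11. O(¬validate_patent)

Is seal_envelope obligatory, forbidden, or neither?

Obligatory

By case analysis on ¬declare_conflict: premise 9 gives O(¬declare_conflict -> ¬anonymize_affidavit) and premise 1 gives O(declare_conflict -> ¬anonymize_affidavit), so O(¬anonymize_affidavit) either way.
The contrapositive of premise 3 (O(¬authorize_dossier -> anonymize_affidavit)) is O(¬anonymize_affidavit -> authorize_dossier), and O(¬anonymize_affidavit) is already established, so O(authorize_dossier).
Applying K to premise 6 (O(authorize_dossier -> ¬vacate_premises)) and O(authorize_dossier) yields O(¬vacate_premises).
Premise 7, O(retain_contract -> vacate_premises), contraposes to O(¬vacate_premises -> ¬retain_contract); with O(¬vacate_premises) we get O(¬retain_contract).
Premise 5, O(¬seal_envelope -> retain_contract), contraposes to O(¬retain_contract -> seal_envelope); with O(¬retain_contract) we get O(seal_envelope).
Premises 2, 4, 8, 10, 11 do not contribute to this derivation.
Hence seal_envelope is obligatory.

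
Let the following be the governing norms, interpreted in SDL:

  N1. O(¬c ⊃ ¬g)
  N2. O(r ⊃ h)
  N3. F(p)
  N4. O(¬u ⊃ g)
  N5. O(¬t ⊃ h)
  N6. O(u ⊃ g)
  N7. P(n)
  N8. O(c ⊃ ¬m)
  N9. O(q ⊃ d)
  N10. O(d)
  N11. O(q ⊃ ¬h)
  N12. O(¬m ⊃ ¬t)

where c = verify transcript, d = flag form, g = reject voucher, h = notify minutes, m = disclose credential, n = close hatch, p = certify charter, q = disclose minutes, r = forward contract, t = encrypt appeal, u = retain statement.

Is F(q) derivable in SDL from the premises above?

Yes

Premises 6 and 4 cover both cases: O(u ⊃ g) and O(¬u ⊃ g). Since u ∨ ¬u is a tautology, O(g) follows.
Premise 1, O(¬c ⊃ ¬g), contraposes to O(g ⊃ c); with O(g) we get O(c).
Premise 8 is O(c ⊃ ¬m); since O(c), deontic closure gives O(¬m).
Applying K to premise 12 (O(¬m ⊃ ¬t)) and O(¬m) yields O(¬t).
From O(¬t) and premise 5, O(¬t ⊃ h), we obtain O(h).
The contrapositive of premise 11 (O(q ⊃ ¬h)) is O(h ⊃ ¬q), and O(h) is already established, so O(¬q).
Premises 2, 3, 7, 9, 10 do not contribute to this derivation.
So O(¬q) holds, i.e. F(q). The claim follows.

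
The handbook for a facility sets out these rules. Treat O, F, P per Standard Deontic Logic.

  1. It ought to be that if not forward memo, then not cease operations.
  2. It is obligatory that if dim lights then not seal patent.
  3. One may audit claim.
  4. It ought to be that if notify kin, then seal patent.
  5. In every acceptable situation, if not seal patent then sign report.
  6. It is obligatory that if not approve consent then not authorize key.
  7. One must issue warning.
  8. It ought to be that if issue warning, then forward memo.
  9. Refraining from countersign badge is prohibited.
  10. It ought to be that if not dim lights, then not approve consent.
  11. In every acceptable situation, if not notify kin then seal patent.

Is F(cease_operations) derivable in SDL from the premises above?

No

Premise 1 is O(¬forward_memo → ¬cease_operations), but O(¬forward_memo) is not derivable from the premises, so it does not yield O(¬cease_operations).
No other premise forces O(¬cease_operations). An ideal world satisfying every premise can still have cease_operations true, so F(cease_operations) is not derivable.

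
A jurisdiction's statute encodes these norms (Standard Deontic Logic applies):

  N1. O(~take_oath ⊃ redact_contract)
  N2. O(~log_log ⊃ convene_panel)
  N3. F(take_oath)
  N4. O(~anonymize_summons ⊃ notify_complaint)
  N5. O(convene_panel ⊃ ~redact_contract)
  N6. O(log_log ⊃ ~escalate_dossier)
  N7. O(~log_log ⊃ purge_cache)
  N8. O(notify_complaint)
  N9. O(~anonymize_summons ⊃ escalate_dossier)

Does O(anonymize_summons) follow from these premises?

Premise 3, F(take_oath), is equivalent to O(~take_oath).
With premise 1, O(~take_oath ⊃ redact_contract), the K-axiom yields O(redact_contract).
Premise 5, O(convene_panel ⊃ ~redact_contract), contraposes to O(redact_contract ⊃ ~convene_panel); with O(redact_contract) we get O(~convene_panel).
The contrapositive of premise 2 (O(~log_log ⊃ convene_panel)) is O(~convene_panel ⊃ log_log), and O(~convene_panel) is already established, so O(log_log).
With premise 6, O(log_log ⊃ ~escalate_dossier), the K-axiom yields O(~escalate_dossier).
The contrapositive of premise 9 (O(~anonymize_summons ⊃ escalate_dossier)) is O(~escalate_dossier ⊃ anonymize_summons), and O(~escalate_dossier) is already established, so O(anonymize_summons).
Premises 4, 7, 8 do not contribute to this derivation.
So O(anonymize_summons) follows.

Yes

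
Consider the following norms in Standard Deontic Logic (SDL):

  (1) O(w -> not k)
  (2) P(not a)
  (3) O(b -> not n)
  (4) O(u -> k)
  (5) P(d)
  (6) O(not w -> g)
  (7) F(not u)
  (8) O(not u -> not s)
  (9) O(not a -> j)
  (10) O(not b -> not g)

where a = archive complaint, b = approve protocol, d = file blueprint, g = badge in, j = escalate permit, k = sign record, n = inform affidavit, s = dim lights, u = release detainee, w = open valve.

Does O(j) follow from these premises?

Premise 9 is O(not a -> j), but O(not a) is not derivable from the premises (the permission P(not a) asserts only not O(a), not O(not a)), so it does not yield O(j).
No other premise forces O(j). An ideal world satisfying every premise can still have j false, so O(j) is not derivable.

No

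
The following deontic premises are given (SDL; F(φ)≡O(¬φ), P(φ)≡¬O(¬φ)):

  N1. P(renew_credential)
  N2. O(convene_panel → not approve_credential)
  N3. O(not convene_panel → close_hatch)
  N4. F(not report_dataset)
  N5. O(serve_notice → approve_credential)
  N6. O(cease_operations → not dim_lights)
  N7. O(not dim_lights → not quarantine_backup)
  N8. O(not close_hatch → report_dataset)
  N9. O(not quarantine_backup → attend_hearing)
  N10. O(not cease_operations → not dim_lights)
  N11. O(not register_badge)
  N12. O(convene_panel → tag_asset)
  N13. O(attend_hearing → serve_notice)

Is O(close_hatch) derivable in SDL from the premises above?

Yes

Premises 10 and 6 cover both cases: O(not cease_operations → not dim_lights) and O(cease_operations → not dim_lights). Since not cease_operations ∨ cease_operations is a tautology, O(not dim_lights) follows.
With premise 7, O(not dim_lights → not quarantine_backup), the K-axiom yields O(not quarantine_backup).
Premise 9 is O(not quarantine_backup → attend_hearing); since O(not quarantine_backup), deontic closure gives O(attend_hearing).
Applying K to premise 13 (O(attend_hearing → serve_notice)) and O(attend_hearing) yields O(serve_notice).
From O(serve_notice) and premise 5, O(serve_notice → approve_credential), we obtain O(approve_credential).
Premise 2 is O(convene_panel → not approve_credential); contrapositively O(approve_credential → not convene_panel). Since O(approve_credential) holds, K gives O(not convene_panel).
With premise 3, O(not convene_panel → close_hatch), the K-axiom yields O(close_hatch).
Premises 1, 4, 8, 11, 12 do not contribute to this derivation.
So O(close_hatch) follows.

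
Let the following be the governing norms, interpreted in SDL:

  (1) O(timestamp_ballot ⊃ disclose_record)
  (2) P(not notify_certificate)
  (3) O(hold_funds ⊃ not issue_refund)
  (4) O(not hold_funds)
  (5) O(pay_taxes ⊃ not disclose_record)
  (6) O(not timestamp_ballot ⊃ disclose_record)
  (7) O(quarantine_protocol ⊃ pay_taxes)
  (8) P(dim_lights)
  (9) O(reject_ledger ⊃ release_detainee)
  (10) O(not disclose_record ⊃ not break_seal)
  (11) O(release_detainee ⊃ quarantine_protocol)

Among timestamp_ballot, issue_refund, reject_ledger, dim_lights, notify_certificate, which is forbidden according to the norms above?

reject_ledger

Premises 6 and 1 cover both cases: O(not timestamp_ballot ⊃ disclose_record) and O(timestamp_ballot ⊃ disclose_record). Since not timestamp_ballot ∨ timestamp_ballot is a tautology, O(disclose_record) follows.
The contrapositive of premise 5 (O(pay_taxes ⊃ not disclose_record)) is O(disclose_record ⊃ not pay_taxes), and O(disclose_record) is already established, so O(not pay_taxes).
Premise 7, O(quarantine_protocol ⊃ pay_taxes), contraposes to O(not pay_taxes ⊃ not quarantine_protocol); with O(not pay_taxes) we get O(not quarantine_protocol).
Premise 11, O(release_detainee ⊃ quarantine_protocol), contraposes to O(not quarantine_protocol ⊃ not release_detainee); with O(not quarantine_protocol) we get O(not release_detainee).
Premise 9, O(reject_ledger ⊃ release_detainee), contraposes to O(not release_detainee ⊃ not reject_ledger); with O(not release_detainee) we get O(not reject_ledger).
So O(not reject_ledger) holds, i.e. reject_ledger is forbidden. None of the other listed options is forbidden under the premises.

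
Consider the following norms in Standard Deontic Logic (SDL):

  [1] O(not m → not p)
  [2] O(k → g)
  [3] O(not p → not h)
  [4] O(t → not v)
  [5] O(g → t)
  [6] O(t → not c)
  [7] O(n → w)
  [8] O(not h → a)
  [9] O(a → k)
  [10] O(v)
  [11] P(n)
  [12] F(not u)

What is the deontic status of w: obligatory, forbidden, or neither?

Neither

Premise 7 is O(n → w), but O(n) is not derivable from the premises (the permission P(n) asserts only not O(not n), not O(n)), so it does not yield O(w).
No premise or chain of K-axiom applications forces O(w), and none forces O(not w). So w is neither obligatory nor forbidden under these norms.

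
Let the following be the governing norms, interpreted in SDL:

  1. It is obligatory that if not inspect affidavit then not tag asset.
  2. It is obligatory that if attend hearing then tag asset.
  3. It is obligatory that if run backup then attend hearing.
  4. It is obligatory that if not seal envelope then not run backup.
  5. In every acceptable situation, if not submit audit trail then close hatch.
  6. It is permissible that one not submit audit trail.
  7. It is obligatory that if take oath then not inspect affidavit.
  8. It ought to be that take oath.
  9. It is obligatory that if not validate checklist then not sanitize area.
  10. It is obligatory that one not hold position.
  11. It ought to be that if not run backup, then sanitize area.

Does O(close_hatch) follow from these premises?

Premise 5 is O(¬submit_audit_trail → close_hatch), but O(¬submit_audit_trail) is not derivable from the premises (the permission P(¬submit_audit_trail) asserts only ¬O(submit_audit_trail), not O(¬submit_audit_trail)), so it does not yield O(close_hatch).
No other premise forces O(close_hatch). An ideal world satisfying every premise can still have close_hatch false, so O(close_hatch) is not derivable.

No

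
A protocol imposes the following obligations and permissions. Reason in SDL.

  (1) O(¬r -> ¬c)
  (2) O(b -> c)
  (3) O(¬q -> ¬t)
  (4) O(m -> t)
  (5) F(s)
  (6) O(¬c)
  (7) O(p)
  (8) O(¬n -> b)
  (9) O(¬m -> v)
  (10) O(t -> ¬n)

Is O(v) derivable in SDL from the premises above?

From premise 6 we have O(¬c).
Premise 2, O(b -> c), contraposes to O(¬c -> ¬b); with O(¬c) we get O(¬b).
The contrapositive of premise 8 (O(¬n -> b)) is O(¬b -> n), and O(¬b) is already established, so O(n).
The contrapositive of premise 10 (O(t -> ¬n)) is O(n -> ¬t), and O(n) is already established, so O(¬t).
Premise 4, O(m -> t), contraposes to O(¬t -> ¬m); with O(¬t) we get O(¬m).
Premise 9 is O(¬m -> v); since O(¬m), deontic closure gives O(v).
Premises 1, 3, 5, 7 do not contribute to this derivation.
So O(v) follows.

Yes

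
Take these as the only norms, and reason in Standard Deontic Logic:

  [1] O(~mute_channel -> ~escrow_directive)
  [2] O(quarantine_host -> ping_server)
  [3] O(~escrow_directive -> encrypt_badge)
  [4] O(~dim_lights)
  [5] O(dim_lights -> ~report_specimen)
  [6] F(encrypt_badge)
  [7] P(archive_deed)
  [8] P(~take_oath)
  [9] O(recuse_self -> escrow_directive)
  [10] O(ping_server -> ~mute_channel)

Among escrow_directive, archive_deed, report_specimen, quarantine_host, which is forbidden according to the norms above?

quarantine_host

Premise 6 is F(encrypt_badge), i.e. O(~encrypt_badge).
Premise 3, O(~escrow_directive -> encrypt_badge), contraposes to O(~encrypt_badge -> escrow_directive); with O(~encrypt_badge) we get O(escrow_directive).
Premise 1, O(~mute_channel -> ~escrow_directive), contraposes to O(escrow_directive -> mute_channel); with O(escrow_directive) we get O(mute_channel).
The contrapositive of premise 10 (O(ping_server -> ~mute_channel)) is O(mute_channel -> ~ping_server), and O(mute_channel) is already established, so O(~ping_server).
Premise 2 is O(quarantine_host -> ping_server); contrapositively O(~ping_server -> ~quarantine_host). Since O(~ping_server) holds, K gives O(~quarantine_host).
So O(~quarantine_host) holds, i.e. quarantine_host is forbidden. None of the other listed options is forbidden under the premises.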